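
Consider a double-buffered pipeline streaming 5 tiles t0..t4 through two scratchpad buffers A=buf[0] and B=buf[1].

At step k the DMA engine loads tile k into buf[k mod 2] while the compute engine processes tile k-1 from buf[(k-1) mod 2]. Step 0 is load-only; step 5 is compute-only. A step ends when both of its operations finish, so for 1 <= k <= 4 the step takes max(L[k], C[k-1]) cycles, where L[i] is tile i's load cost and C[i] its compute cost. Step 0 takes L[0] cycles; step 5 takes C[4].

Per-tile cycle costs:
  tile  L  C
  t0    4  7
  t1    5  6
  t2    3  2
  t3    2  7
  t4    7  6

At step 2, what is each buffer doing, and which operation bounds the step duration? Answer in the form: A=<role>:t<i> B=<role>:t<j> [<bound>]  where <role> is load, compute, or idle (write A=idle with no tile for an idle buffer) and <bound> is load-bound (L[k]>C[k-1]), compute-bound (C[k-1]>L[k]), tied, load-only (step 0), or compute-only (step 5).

  0. 4=4c; end=4; A:t0 B:-
  1. max(5,7)=7c; end=11; A:t0 B:t1
  2. max(3,6)=6c; end=17; A:t2 B:t1
  3. max(2,2)=2c; end=19; A:t2 B:t3
  4. max(7,7)=7c; end=26; A:t4 B:t3
  5. 6=6c; end=32; A:t4 B:t3

step 2: A=load:t2 B=compute:t1 [compute-bound]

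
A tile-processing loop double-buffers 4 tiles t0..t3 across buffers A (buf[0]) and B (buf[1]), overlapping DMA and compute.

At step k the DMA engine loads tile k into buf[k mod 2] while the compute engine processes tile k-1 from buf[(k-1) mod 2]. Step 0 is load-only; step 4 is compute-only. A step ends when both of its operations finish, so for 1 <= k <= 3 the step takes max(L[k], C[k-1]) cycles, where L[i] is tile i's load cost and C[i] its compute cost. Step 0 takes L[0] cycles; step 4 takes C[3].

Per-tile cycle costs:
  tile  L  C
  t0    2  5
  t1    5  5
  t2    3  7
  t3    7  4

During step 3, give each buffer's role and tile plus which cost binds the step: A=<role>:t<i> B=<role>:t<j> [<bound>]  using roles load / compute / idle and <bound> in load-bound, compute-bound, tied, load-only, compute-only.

step 3: A=compute:t2 B=load:t3 [tied]

  0. 2=2c; end=2; A:t0 B:-
  1. max(5,5)=5c; end=7; A:t0 B:t1
  2. max(3,5)=5c; end=12; A:t2 B:t1
  3. max(7,7)=7c; end=19; A:t2 B:t3
  4. 4=4c; end=23; A:t2 B:t3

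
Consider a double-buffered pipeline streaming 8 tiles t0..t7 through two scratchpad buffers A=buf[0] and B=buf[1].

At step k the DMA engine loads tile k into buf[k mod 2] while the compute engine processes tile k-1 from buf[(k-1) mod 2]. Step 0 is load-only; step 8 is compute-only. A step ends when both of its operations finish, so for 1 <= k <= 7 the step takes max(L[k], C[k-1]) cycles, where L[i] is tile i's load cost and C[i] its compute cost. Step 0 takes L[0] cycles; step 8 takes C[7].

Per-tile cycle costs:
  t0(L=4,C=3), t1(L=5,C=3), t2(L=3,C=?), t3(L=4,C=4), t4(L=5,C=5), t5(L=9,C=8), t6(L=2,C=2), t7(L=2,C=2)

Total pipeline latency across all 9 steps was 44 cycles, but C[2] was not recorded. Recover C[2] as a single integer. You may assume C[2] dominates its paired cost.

C[2] = 6

step 0 = dur = L[0]=4 = 4
step 1 = dur = max(L[1]=5, C[0]=3) = 5
step 2 = dur = max(L[2]=3, C[1]=3) = 3
step 3 = dur = max(L[3]=4, C[2]=?) = C[2]  (unknown; binding)
step 4 = dur = max(L[4]=5, C[3]=4) = 5
step 5 = dur = max(L[5]=9, C[4]=5) = 9
step 6 = dur = max(L[6]=2, C[5]=8) = 8
step 7 = dur = max(L[7]=2, C[6]=2) = 2
step 8 = dur = C[7]=2 = 2
sum of known step durations = 38
dur[3] = total - known = 44 - 38 = 6
C[2] is the binding max in step 3, so C[2] = dur[3] = 6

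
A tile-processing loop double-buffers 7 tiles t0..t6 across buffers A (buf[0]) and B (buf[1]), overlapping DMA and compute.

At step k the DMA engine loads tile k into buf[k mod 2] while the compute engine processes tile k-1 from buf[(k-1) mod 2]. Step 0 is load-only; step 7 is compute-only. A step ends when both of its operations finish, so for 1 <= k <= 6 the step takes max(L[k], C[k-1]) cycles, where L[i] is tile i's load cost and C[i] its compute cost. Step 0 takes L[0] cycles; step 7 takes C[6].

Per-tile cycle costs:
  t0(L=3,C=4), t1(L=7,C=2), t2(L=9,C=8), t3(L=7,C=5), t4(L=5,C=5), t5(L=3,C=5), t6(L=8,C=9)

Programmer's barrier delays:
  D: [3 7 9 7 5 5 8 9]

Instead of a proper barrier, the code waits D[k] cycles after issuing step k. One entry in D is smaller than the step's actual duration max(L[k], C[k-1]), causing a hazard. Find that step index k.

hazard at step 3

k=0 barrier L[0]=3→3c, D[0]=3 ok
k=1 barrier max(L[1]=7,C[0]=4)→7c, D[1]=7 ok
k=2 barrier max(L[2]=9,C[1]=2)→9c, D[2]=9 ok
k=3 barrier max(L[3]=7,C[2]=8)→8c, D[3]=7 SHORT
k=4 barrier max(L[4]=5,C[3]=5)→5c, D[4]=5 ok
k=5 barrier max(L[5]=3,C[4]=5)→5c, D[5]=5 ok
k=6 barrier max(L[6]=8,C[5]=5)→8c, D[6]=8 ok
k=7 barrier C[6]=9→9c, D[7]=9 ok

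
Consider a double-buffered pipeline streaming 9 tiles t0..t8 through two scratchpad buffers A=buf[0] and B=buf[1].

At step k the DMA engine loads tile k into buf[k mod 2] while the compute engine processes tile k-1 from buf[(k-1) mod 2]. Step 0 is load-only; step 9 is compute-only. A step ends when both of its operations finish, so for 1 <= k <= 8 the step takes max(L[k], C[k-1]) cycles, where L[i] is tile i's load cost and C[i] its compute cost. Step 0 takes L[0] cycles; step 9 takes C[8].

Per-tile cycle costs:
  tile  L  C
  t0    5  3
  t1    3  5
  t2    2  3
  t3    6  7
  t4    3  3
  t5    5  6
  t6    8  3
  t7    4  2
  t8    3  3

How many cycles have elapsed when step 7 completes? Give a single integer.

k=0 load=t0/5c comp=- wait=5 total=5
k=1 load=t1/3c comp=t0/3c wait=3 total=8
k=2 load=t2/2c comp=t1/5c wait=5 total=13
k=3 load=t3/6c comp=t2/3c wait=6 total=19
k=4 load=t4/3c comp=t3/7c wait=7 total=26
k=5 load=t5/5c comp=t4/3c wait=5 total=31
k=6 load=t6/8c comp=t5/6c wait=8 total=39
k=7 load=t7/4c comp=t6/3c wait=4 total=43
k=8 load=t8/3c comp=t7/2c wait=3 total=46
k=9 load=- comp=t8/3c wait=3 total=49

end_cycle[7] = 43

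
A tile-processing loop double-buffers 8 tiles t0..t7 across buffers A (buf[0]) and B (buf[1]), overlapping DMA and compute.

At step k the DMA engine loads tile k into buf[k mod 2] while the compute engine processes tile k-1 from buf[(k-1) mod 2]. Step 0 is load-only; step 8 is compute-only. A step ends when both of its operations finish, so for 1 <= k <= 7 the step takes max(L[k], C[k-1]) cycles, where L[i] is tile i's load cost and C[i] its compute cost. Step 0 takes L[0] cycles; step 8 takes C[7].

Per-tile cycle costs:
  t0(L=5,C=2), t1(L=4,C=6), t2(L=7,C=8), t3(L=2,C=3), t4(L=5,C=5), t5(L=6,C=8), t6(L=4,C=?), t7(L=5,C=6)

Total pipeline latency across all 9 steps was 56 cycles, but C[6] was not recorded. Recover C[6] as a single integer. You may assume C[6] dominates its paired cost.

step 0 → dur = L[0]=5 = 5
step 1 → dur = max(L[1]=4, C[0]=2) = 4
step 2 → dur = max(L[2]=7, C[1]=6) = 7
step 3 → dur = max(L[3]=2, C[2]=8) = 8
step 4 → dur = max(L[4]=5, C[3]=3) = 5
step 5 → dur = max(L[5]=6, C[4]=5) = 6
step 6 → dur = max(L[6]=4, C[5]=8) = 8
step 7 → dur = max(L[7]=5, C[6]=?) = C[6]  (unknown; binding)
step 8 → dur = C[7]=6 = 6
sum of known step durations = 49
dur[7] = total - known = 56 - 49 = 7
C[6] is the binding max in step 7, so C[6] = dur[7] = 7

C[6] = 7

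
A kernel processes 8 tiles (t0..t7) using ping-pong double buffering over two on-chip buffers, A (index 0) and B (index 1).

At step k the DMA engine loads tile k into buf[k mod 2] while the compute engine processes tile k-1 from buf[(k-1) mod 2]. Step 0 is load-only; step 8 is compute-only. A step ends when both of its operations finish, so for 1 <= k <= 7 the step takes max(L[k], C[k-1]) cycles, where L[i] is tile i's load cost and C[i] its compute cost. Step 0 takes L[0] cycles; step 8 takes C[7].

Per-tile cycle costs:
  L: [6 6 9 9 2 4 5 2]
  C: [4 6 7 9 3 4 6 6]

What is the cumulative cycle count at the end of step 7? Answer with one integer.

k=0 load=t0/6c comp=- wait=6 total=6
k=1 load=t1/6c comp=t0/4c wait=6 total=12
k=2 load=t2/9c comp=t1/6c wait=9 total=21
k=3 load=t3/9c comp=t2/7c wait=9 total=30
k=4 load=t4/2c comp=t3/9c wait=9 total=39
k=5 load=t5/4c comp=t4/3c wait=4 total=43
k=6 load=t6/5c comp=t5/4c wait=5 total=48
k=7 load=t7/2c comp=t6/6c wait=6 total=54
k=8 load=- comp=t7/6c wait=6 total=60

end_cycle[7] = 54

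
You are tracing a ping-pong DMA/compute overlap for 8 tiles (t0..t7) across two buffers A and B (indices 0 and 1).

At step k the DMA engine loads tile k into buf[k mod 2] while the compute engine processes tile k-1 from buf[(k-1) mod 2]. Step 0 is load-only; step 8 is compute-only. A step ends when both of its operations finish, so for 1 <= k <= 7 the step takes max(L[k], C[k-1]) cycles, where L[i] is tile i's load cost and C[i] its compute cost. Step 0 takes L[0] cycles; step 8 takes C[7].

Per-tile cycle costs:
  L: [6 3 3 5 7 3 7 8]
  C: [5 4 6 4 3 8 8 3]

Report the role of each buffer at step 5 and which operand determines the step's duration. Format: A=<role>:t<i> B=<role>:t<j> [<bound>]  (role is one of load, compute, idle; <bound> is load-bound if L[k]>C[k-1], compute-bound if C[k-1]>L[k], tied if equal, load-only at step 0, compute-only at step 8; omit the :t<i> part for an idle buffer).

step 5: A=compute:t4 B=load:t5 [tied]

step 0: L[0]=6 → dur=6, Σ=6 | A=load:t0 B=idle [load-only]
step 1: L[1]=3 C[0]=5 → dur=5, Σ=11 | A=compute:t0 B=load:t1 [compute-bound]
step 2: L[2]=3 C[1]=4 → dur=4, Σ=15 | A=load:t2 B=compute:t1 [compute-bound]
step 3: L[3]=5 C[2]=6 → dur=6, Σ=21 | A=compute:t2 B=load:t3 [compute-bound]
step 4: L[4]=7 C[3]=4 → dur=7, Σ=28 | A=load:t4 B=compute:t3 [load-bound]
step 5: L[5]=3 C[4]=3 → dur=3, Σ=31 | A=compute:t4 B=load:t5 [tied]
step 6: L[6]=7 C[5]=8 → dur=8, Σ=39 | A=load:t6 B=compute:t5 [compute-bound]
step 7: L[7]=8 C[6]=8 → dur=8, Σ=47 | A=compute:t6 B=load:t7 [tied]
step 8: C[7]=3 → dur=3, Σ=50 | A=idle B=compute:t7 [compute-only]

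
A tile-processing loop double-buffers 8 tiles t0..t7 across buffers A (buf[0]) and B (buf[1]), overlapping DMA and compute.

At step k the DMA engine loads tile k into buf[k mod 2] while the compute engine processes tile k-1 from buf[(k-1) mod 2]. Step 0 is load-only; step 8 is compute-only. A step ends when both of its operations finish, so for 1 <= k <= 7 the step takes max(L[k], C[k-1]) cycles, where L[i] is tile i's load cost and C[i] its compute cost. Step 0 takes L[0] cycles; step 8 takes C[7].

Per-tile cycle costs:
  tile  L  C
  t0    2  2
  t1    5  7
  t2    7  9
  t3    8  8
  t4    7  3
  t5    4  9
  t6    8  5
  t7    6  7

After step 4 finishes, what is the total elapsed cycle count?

[0] DMA t0→A (2c) ∥ CU idle ⇒ 2c, clock 2
[1] DMA t1→B (5c) ∥ CU A:t0 (2c) ⇒ 5c, clock 7
[2] DMA t2→A (7c) ∥ CU B:t1 (7c) ⇒ 7c, clock 14
[3] DMA t3→B (8c) ∥ CU A:t2 (9c) ⇒ 9c, clock 23
[4] DMA t4→A (7c) ∥ CU B:t3 (8c) ⇒ 8c, clock 31
[5] DMA t5→B (4c) ∥ CU A:t4 (3c) ⇒ 4c, clock 35
[6] DMA t6→A (8c) ∥ CU B:t5 (9c) ⇒ 9c, clock 44
[7] DMA t7→B (6c) ∥ CU A:t6 (5c) ⇒ 6c, clock 50
[8] DMA idle ∥ CU B:t7 (7c) ⇒ 7c, clock 57

end_cycle[4] = 31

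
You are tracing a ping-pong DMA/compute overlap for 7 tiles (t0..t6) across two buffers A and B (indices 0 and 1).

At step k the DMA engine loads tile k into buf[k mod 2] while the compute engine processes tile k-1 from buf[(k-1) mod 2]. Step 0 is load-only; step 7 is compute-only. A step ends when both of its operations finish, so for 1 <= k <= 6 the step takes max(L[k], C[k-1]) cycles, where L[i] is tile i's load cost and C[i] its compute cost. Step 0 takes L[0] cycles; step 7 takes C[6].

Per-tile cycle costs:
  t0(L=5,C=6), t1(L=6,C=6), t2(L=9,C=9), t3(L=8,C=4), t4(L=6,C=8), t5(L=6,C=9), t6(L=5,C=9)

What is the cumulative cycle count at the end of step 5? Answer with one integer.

end_cycle[5] = 43

step 0: L[0]=5 → dur=5, Σ=5 | A=load:t0 B=idle [load-only]
step 1: L[1]=6 C[0]=6 → dur=6, Σ=11 | A=compute:t0 B=load:t1 [tied]
step 2: L[2]=9 C[1]=6 → dur=9, Σ=20 | A=load:t2 B=compute:t1 [load-bound]
step 3: L[3]=8 C[2]=9 → dur=9, Σ=29 | A=compute:t2 B=load:t3 [compute-bound]
step 4: L[4]=6 C[3]=4 → dur=6, Σ=35 | A=load:t4 B=compute:t3 [load-bound]
step 5: L[5]=6 C[4]=8 → dur=8, Σ=43 | A=compute:t4 B=load:t5 [compute-bound]
step 6: L[6]=5 C[5]=9 → dur=9, Σ=52 | A=load:t6 B=compute:t5 [compute-bound]
step 7: C[6]=9 → dur=9, Σ=61 | A=compute:t6 B=idle [compute-only]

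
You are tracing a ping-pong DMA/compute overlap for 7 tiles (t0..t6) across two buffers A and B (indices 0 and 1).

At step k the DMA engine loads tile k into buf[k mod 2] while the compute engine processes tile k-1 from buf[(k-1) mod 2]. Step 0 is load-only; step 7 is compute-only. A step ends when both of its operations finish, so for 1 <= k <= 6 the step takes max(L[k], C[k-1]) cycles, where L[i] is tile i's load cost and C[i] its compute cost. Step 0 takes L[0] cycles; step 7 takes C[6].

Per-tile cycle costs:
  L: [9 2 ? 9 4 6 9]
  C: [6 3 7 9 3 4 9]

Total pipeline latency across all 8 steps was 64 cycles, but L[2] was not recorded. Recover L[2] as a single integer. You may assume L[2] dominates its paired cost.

step 0 = dur = L[0]=9 = 9
step 1 = dur = max(L[1]=2, C[0]=6) = 6
step 2 = dur = max(L[2]=?, C[1]=3) = L[2]  (unknown; binding)
step 3 = dur = max(L[3]=9, C[2]=7) = 9
step 4 = dur = max(L[4]=4, C[3]=9) = 9
step 5 = dur = max(L[5]=6, C[4]=3) = 6
step 6 = dur = max(L[6]=9, C[5]=4) = 9
step 7 = dur = C[6]=9 = 9
sum of known step durations = 57
dur[2] = total - known = 64 - 57 = 7
L[2] is the binding max in step 2, so L[2] = dur[2] = 7

L[2] = 7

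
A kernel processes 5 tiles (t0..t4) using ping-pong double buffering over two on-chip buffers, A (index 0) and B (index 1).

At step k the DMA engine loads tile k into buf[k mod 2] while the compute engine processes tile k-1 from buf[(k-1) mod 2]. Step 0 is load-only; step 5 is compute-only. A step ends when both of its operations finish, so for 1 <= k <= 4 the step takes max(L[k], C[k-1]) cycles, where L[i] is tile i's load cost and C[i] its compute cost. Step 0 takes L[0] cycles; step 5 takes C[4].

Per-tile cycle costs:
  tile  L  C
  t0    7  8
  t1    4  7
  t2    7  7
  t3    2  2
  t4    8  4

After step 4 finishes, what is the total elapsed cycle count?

end_cycle[4] = 37

  0. 7=7c; end=7; A:t0 B:-
  1. max(4,8)=8c; end=15; A:t0 B:t1
  2. max(7,7)=7c; end=22; A:t2 B:t1
  3. max(2,7)=7c; end=29; A:t2 B:t3
  4. max(8,2)=8c; end=37; A:t4 B:t3
  5. 4=4c; end=41; A:t4 B:t3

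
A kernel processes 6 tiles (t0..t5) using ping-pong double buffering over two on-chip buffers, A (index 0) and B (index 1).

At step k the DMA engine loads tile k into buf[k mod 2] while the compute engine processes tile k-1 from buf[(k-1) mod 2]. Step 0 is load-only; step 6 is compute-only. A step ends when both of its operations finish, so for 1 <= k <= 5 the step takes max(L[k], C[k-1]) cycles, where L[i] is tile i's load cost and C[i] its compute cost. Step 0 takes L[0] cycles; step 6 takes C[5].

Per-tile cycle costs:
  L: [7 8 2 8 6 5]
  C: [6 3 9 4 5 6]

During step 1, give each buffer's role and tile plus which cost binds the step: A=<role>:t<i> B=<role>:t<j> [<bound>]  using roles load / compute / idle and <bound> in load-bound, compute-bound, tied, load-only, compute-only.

step 1: A=compute:t0 B=load:t1 [load-bound]

step 0: L[0]=7 → dur=7, Σ=7 | A=load:t0 B=idle [load-only]
step 1: L[1]=8 C[0]=6 → dur=8, Σ=15 | A=compute:t0 B=load:t1 [load-bound]
step 2: L[2]=2 C[1]=3 → dur=3, Σ=18 | A=load:t2 B=compute:t1 [compute-bound]
step 3: L[3]=8 C[2]=9 → dur=9, Σ=27 | A=compute:t2 B=load:t3 [compute-bound]
step 4: L[4]=6 C[3]=4 → dur=6, Σ=33 | A=load:t4 B=compute:t3 [load-bound]
step 5: L[5]=5 C[4]=5 → dur=5, Σ=38 | A=compute:t4 B=load:t5 [tied]
step 6: C[5]=6 → dur=6, Σ=44 | A=idle B=compute:t5 [compute-only]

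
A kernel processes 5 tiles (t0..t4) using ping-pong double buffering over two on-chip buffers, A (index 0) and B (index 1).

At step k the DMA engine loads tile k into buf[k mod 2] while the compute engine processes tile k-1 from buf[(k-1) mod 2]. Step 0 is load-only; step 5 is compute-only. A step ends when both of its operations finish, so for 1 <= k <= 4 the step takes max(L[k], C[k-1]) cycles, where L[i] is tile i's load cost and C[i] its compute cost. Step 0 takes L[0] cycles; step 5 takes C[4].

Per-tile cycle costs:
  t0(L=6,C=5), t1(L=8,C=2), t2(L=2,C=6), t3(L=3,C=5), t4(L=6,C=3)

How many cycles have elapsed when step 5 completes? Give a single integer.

step 0: L[0]=6 → dur=6, Σ=6 | A=load:t0 B=idle [load-only]
step 1: L[1]=8 C[0]=5 → dur=8, Σ=14 | A=compute:t0 B=load:t1 [load-bound]
step 2: L[2]=2 C[1]=2 → dur=2, Σ=16 | A=load:t2 B=compute:t1 [tied]
step 3: L[3]=3 C[2]=6 → dur=6, Σ=22 | A=compute:t2 B=load:t3 [compute-bound]
step 4: L[4]=6 C[3]=5 → dur=6, Σ=28 | A=load:t4 B=compute:t3 [load-bound]
step 5: C[4]=3 → dur=3, Σ=31 | A=compute:t4 B=idle [compute-only]

end_cycle[5] = 31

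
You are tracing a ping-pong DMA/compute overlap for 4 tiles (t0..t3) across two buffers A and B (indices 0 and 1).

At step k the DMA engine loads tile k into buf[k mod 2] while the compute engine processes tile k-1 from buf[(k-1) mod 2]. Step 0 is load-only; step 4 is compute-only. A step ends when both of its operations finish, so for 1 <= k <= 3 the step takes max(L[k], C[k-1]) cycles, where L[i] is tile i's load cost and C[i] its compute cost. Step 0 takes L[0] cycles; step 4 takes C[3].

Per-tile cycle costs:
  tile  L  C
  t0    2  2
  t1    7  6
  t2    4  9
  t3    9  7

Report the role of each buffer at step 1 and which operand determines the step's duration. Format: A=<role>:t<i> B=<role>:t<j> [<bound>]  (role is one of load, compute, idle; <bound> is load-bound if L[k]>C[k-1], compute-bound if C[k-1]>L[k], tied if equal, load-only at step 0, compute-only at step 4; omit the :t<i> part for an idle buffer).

[0] DMA t0→A (2c) ∥ CU idle ⇒ 2c, clock 2
[1] DMA t1→B (7c) ∥ CU A:t0 (2c) ⇒ 7c, clock 9
[2] DMA t2→A (4c) ∥ CU B:t1 (6c) ⇒ 6c, clock 15
[3] DMA t3→B (9c) ∥ CU A:t2 (9c) ⇒ 9c, clock 24
[4] DMA idle ∥ CU B:t3 (7c) ⇒ 7c, clock 31

step 1: A=compute:t0 B=load:t1 [load-bound]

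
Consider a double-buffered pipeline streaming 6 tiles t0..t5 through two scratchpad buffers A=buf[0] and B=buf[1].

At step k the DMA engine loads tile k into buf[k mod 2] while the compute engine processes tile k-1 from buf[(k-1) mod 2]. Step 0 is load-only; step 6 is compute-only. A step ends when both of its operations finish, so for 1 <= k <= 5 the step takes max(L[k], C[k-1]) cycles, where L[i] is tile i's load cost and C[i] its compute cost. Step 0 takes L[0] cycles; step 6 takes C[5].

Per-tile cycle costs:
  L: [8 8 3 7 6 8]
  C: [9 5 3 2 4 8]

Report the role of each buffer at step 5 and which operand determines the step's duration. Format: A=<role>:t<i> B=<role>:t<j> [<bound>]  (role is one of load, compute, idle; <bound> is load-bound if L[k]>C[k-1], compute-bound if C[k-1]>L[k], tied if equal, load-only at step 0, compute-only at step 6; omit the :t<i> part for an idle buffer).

step 0: L[0]=8 → dur=8, Σ=8 | A=load:t0 B=idle [load-only]
step 1: L[1]=8 C[0]=9 → dur=9, Σ=17 | A=compute:t0 B=load:t1 [compute-bound]
step 2: L[2]=3 C[1]=5 → dur=5, Σ=22 | A=load:t2 B=compute:t1 [compute-bound]
step 3: L[3]=7 C[2]=3 → dur=7, Σ=29 | A=compute:t2 B=load:t3 [load-bound]
step 4: L[4]=6 C[3]=2 → dur=6, Σ=35 | A=load:t4 B=compute:t3 [load-bound]
step 5: L[5]=8 C[4]=4 → dur=8, Σ=43 | A=compute:t4 B=load:t5 [load-bound]
step 6: C[5]=8 → dur=8, Σ=51 | A=idle B=compute:t5 [compute-only]

step 5: A=compute:t4 B=load:t5 [load-bound]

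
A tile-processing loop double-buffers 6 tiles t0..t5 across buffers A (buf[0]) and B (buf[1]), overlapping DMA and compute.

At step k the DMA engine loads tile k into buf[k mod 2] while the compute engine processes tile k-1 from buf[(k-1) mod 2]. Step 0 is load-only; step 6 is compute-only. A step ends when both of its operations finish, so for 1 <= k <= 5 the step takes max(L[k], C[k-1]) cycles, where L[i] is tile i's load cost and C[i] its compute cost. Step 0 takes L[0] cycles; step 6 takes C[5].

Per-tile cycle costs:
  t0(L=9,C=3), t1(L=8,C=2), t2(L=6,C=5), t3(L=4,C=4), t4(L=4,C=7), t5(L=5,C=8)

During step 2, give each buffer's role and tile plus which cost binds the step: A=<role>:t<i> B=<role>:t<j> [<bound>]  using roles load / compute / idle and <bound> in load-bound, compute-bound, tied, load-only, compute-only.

step 0: L[0]=9 → dur=9, Σ=9 | A=load:t0 B=idle [load-only]
step 1: L[1]=8 C[0]=3 → dur=8, Σ=17 | A=compute:t0 B=load:t1 [load-bound]
step 2: L[2]=6 C[1]=2 → dur=6, Σ=23 | A=load:t2 B=compute:t1 [load-bound]
step 3: L[3]=4 C[2]=5 → dur=5, Σ=28 | A=compute:t2 B=load:t3 [compute-bound]
step 4: L[4]=4 C[3]=4 → dur=4, Σ=32 | A=load:t4 B=compute:t3 [tied]
step 5: L[5]=5 C[4]=7 → dur=7, Σ=39 | A=compute:t4 B=load:t5 [compute-bound]
step 6: C[5]=8 → dur=8, Σ=47 | A=idle B=compute:t5 [compute-only]

step 2: A=load:t2 B=compute:t1 [load-bound]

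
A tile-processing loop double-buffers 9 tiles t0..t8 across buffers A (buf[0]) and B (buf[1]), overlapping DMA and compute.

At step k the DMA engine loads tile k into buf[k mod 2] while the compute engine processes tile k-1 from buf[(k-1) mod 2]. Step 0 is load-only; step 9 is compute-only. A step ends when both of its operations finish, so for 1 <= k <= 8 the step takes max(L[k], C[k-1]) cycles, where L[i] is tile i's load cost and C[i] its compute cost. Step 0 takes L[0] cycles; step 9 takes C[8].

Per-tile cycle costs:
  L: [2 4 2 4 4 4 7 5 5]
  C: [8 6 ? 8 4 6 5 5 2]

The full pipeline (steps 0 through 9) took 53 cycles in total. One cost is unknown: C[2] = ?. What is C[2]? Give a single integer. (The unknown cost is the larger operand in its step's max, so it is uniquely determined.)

C[2] = 6

step 0: dur = L[0]=2 = 2
step 1: dur = max(L[1]=4, C[0]=8) = 8
step 2: dur = max(L[2]=2, C[1]=6) = 6
step 3: dur = max(L[3]=4, C[2]=?) = C[2]  (unknown; binding)
step 4: dur = max(L[4]=4, C[3]=8) = 8
step 5: dur = max(L[5]=4, C[4]=4) = 4
step 6: dur = max(L[6]=7, C[5]=6) = 7
step 7: dur = max(L[7]=5, C[6]=5) = 5
step 8: dur = max(L[8]=5, C[7]=5) = 5
step 9: dur = C[8]=2 = 2
sum of known step durations = 47
dur[3] = total - known = 53 - 47 = 6
C[2] is the binding max in step 3, so C[2] = dur[3] = 6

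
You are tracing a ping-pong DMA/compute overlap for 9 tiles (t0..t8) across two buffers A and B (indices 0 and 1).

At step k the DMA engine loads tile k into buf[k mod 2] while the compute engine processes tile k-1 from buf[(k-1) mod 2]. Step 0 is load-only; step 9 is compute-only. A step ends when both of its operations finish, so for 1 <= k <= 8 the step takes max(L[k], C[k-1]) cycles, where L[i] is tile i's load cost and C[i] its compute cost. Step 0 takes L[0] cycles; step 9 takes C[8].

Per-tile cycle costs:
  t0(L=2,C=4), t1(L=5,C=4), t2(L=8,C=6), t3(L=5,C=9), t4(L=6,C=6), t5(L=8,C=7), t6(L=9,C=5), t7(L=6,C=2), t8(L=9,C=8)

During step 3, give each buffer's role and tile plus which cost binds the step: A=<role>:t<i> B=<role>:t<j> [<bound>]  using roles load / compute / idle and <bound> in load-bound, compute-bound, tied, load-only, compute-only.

step 3: A=compute:t2 B=load:t3 [compute-bound]

k=0 load=t0/2c comp=- wait=2 total=2
k=1 load=t1/5c comp=t0/4c wait=5 total=7
k=2 load=t2/8c comp=t1/4c wait=8 total=15
k=3 load=t3/5c comp=t2/6c wait=6 total=21
k=4 load=t4/6c comp=t3/9c wait=9 total=30
k=5 load=t5/8c comp=t4/6c wait=8 total=38
k=6 load=t6/9c comp=t5/7c wait=9 total=47
k=7 load=t7/6c comp=t6/5c wait=6 total=53
k=8 load=t8/9c comp=t7/2c wait=9 total=62
k=9 load=- comp=t8/8c wait=8 total=70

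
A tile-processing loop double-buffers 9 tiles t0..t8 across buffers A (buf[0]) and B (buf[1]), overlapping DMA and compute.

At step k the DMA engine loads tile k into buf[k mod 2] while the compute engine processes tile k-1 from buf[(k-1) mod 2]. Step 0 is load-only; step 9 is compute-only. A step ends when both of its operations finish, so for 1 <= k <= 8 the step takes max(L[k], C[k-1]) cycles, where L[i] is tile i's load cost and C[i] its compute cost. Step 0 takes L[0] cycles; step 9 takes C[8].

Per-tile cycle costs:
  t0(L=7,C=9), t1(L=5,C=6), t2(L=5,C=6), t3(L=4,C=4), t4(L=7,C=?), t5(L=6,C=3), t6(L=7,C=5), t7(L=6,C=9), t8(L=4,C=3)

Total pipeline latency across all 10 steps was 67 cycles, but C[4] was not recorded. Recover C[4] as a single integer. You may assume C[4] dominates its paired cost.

step 0: dur = L[0]=7 = 7
step 1: dur = max(L[1]=5, C[0]=9) = 9
step 2: dur = max(L[2]=5, C[1]=6) = 6
step 3: dur = max(L[3]=4, C[2]=6) = 6
step 4: dur = max(L[4]=7, C[3]=4) = 7
step 5: dur = max(L[5]=6, C[4]=?) = C[4]  (unknown; binding)
step 6: dur = max(L[6]=7, C[5]=3) = 7
step 7: dur = max(L[7]=6, C[6]=5) = 6
step 8: dur = max(L[8]=4, C[7]=9) = 9
step 9: dur = C[8]=3 = 3
sum of known step durations = 60
dur[5] = total - known = 67 - 60 = 7
C[4] is the binding max in step 5, so C[4] = dur[5] = 7

C[4] = 7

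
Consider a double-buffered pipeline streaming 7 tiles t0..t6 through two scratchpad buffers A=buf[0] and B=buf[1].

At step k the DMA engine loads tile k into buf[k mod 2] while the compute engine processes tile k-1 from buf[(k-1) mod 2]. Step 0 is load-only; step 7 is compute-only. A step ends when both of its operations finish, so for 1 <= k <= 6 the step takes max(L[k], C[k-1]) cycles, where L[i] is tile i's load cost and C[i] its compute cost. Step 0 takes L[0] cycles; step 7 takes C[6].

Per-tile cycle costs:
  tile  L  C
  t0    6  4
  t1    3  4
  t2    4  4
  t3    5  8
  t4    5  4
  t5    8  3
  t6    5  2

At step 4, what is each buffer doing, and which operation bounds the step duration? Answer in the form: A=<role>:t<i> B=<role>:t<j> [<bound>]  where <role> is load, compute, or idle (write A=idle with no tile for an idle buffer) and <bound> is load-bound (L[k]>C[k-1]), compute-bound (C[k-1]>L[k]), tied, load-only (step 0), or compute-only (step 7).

  0. 6=6c; end=6; A:t0 B:-
  1. max(3,4)=4c; end=10; A:t0 B:t1
  2. max(4,4)=4c; end=14; A:t2 B:t1
  3. max(5,4)=5c; end=19; A:t2 B:t3
  4. max(5,8)=8c; end=27; A:t4 B:t3
  5. max(8,4)=8c; end=35; A:t4 B:t5
  6. max(5,3)=5c; end=40; A:t6 B:t5
  7. 2=2c; end=42; A:t6 B:t5

step 4: A=load:t4 B=compute:t3 [compute-bound]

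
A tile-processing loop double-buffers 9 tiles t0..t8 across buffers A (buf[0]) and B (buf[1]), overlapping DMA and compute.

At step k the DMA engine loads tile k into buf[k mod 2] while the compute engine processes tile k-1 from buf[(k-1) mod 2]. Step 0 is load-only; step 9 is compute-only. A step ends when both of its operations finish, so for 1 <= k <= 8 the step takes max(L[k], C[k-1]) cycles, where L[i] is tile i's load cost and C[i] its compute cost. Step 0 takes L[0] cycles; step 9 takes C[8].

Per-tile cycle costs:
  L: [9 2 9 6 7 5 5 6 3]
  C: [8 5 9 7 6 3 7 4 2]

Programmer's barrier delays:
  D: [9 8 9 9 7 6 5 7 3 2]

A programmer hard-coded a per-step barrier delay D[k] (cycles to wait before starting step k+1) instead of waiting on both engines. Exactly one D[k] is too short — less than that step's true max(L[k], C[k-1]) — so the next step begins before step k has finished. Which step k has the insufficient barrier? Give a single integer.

k=0 barrier L[0]=9→9c, D[0]=9 ok
k=1 barrier max(L[1]=2,C[0]=8)→8c, D[1]=8 ok
k=2 barrier max(L[2]=9,C[1]=5)→9c, D[2]=9 ok
k=3 barrier max(L[3]=6,C[2]=9)→9c, D[3]=9 ok
k=4 barrier max(L[4]=7,C[3]=7)→7c, D[4]=7 ok
k=5 barrier max(L[5]=5,C[4]=6)→6c, D[5]=6 ok
k=6 barrier max(L[6]=5,C[5]=3)→5c, D[6]=5 ok
k=7 barrier max(L[7]=6,C[6]=7)→7c, D[7]=7 ok
k=8 barrier max(L[8]=3,C[7]=4)→4c, D[8]=3 SHORT
k=9 barrier C[8]=2→2c, D[9]=2 ok

hazard at step 8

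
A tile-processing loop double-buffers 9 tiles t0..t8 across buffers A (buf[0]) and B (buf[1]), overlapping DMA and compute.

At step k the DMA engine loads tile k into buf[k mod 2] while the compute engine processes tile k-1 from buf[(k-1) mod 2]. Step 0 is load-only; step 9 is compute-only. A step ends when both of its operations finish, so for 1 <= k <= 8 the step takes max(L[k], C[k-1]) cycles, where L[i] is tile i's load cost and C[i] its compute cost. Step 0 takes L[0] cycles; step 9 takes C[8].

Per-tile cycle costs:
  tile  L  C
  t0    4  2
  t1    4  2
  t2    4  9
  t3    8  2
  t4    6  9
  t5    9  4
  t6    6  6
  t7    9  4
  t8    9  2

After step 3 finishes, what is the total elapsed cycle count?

end_cycle[3] = 21

  0. 4=4c; end=4; A:t0 B:-
  1. max(4,2)=4c; end=8; A:t0 B:t1
  2. max(4,2)=4c; end=12; A:t2 B:t1
  3. max(8,9)=9c; end=21; A:t2 B:t3
  4. max(6,2)=6c; end=27; A:t4 B:t3
  5. max(9,9)=9c; end=36; A:t4 B:t5
  6. max(6,4)=6c; end=42; A:t6 B:t5
  7. max(9,6)=9c; end=51; A:t6 B:t7
  8. max(9,4)=9c; end=60; A:t8 B:t7
  9. 2=2c; end=62; A:t8 B:t7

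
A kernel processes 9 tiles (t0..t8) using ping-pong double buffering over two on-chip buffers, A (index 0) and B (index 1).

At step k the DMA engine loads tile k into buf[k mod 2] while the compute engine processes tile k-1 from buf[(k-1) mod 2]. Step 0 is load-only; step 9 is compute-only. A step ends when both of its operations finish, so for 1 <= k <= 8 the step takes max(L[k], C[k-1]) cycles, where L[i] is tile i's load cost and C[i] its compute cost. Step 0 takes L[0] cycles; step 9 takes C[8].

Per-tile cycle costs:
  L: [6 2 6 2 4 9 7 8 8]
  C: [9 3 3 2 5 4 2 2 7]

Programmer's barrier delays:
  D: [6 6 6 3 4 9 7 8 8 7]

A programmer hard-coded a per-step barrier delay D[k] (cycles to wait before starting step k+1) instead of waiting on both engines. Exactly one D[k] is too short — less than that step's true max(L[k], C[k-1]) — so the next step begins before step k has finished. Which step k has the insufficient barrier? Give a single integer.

hazard at step 1

step 0: need L[0]=6 = 6; D[0]=6 ok
step 1: need max(L[1]=2,C[0]=9) = 9; D[1]=6 SHORT
step 2: need max(L[2]=6,C[1]=3) = 6; D[2]=6 ok
step 3: need max(L[3]=2,C[2]=3) = 3; D[3]=3 ok
step 4: need max(L[4]=4,C[3]=2) = 4; D[4]=4 ok
step 5: need max(L[5]=9,C[4]=5) = 9; D[5]=9 ok
step 6: need max(L[6]=7,C[5]=4) = 7; D[6]=7 ok
step 7: need max(L[7]=8,C[6]=2) = 8; D[7]=8 ok
step 8: need max(L[8]=8,C[7]=2) = 8; D[8]=8 ok
step 9: need C[8]=7 = 7; D[9]=7 ok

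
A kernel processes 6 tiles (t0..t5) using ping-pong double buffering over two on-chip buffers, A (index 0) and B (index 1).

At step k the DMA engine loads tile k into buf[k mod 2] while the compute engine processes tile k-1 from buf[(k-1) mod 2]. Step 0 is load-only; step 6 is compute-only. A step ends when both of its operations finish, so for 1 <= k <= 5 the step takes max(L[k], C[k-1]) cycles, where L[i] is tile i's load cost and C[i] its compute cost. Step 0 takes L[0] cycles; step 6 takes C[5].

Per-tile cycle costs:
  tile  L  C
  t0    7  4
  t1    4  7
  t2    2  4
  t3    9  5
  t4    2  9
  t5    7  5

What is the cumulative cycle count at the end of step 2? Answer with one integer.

end_cycle[2] = 18

  0. 7=7c; end=7; A:t0 B:-
  1. max(4,4)=4c; end=11; A:t0 B:t1
  2. max(2,7)=7c; end=18; A:t2 B:t1
  3. max(9,4)=9c; end=27; A:t2 B:t3
  4. max(2,5)=5c; end=32; A:t4 B:t3
  5. max(7,9)=9c; end=41; A:t4 B:t5
  6. 5=5c; end=46; A:t4 B:t5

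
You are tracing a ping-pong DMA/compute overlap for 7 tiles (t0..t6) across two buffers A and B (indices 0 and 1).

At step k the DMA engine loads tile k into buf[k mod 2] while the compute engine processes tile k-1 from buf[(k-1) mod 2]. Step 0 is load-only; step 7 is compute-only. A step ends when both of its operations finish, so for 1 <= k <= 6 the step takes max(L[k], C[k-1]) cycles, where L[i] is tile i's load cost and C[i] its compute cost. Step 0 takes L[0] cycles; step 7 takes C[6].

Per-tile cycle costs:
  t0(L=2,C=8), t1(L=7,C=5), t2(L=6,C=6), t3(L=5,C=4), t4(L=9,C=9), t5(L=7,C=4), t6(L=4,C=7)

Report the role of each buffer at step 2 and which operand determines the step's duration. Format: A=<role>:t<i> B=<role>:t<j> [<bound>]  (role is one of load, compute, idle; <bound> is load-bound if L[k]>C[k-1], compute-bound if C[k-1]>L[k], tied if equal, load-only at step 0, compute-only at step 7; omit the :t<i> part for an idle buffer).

[0] DMA t0→A (2c) ∥ CU idle ⇒ 2c, clock 2
[1] DMA t1→B (7c) ∥ CU A:t0 (8c) ⇒ 8c, clock 10
[2] DMA t2→A (6c) ∥ CU B:t1 (5c) ⇒ 6c, clock 16
[3] DMA t3→B (5c) ∥ CU A:t2 (6c) ⇒ 6c, clock 22
[4] DMA t4→A (9c) ∥ CU B:t3 (4c) ⇒ 9c, clock 31
[5] DMA t5→B (7c) ∥ CU A:t4 (9c) ⇒ 9c, clock 40
[6] DMA t6→A (4c) ∥ CU B:t5 (4c) ⇒ 4c, clock 44
[7] DMA idle ∥ CU A:t6 (7c) ⇒ 7c, clock 51

step 2: A=load:t2 B=compute:t1 [load-bound]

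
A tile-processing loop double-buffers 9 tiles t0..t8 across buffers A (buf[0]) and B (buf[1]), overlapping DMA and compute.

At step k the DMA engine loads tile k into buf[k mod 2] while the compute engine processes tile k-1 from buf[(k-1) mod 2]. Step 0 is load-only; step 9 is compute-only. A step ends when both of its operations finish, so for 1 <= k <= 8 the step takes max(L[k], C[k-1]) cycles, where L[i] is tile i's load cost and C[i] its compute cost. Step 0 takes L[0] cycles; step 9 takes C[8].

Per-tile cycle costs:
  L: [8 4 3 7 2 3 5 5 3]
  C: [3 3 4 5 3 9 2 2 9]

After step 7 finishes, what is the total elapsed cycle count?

end_cycle[7] = 44

  0. 8=8c; end=8; A:t0 B:-
  1. max(4,3)=4c; end=12; A:t0 B:t1
  2. max(3,3)=3c; end=15; A:t2 B:t1
  3. max(7,4)=7c; end=22; A:t2 B:t3
  4. max(2,5)=5c; end=27; A:t4 B:t3
  5. max(3,3)=3c; end=30; A:t4 B:t5
  6. max(5,9)=9c; end=39; A:t6 B:t5
  7. max(5,2)=5c; end=44; A:t6 B:t7
  8. max(3,2)=3c; end=47; A:t8 B:t7
  9. 9=9c; end=56; A:t8 B:t7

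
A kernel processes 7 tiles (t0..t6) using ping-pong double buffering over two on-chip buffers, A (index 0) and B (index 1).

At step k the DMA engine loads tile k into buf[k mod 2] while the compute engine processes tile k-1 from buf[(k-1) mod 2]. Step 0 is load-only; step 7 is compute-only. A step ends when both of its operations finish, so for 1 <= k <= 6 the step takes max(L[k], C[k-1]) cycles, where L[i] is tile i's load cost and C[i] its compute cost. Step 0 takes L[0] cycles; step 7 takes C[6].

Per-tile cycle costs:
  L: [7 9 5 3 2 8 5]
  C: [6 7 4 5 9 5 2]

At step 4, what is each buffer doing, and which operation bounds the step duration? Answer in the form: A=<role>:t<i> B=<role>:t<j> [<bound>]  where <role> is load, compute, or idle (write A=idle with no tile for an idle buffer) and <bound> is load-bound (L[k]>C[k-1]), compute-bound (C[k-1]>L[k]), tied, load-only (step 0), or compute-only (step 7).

  0. 7=7c; end=7; A:t0 B:-
  1. max(9,6)=9c; end=16; A:t0 B:t1
  2. max(5,7)=7c; end=23; A:t2 B:t1
  3. max(3,4)=4c; end=27; A:t2 B:t3
  4. max(2,5)=5c; end=32; A:t4 B:t3
  5. max(8,9)=9c; end=41; A:t4 B:t5
  6. max(5,5)=5c; end=46; A:t6 B:t5
  7. 2=2c; end=48; A:t6 B:t5

step 4: A=load:t4 B=compute:t3 [compute-bound]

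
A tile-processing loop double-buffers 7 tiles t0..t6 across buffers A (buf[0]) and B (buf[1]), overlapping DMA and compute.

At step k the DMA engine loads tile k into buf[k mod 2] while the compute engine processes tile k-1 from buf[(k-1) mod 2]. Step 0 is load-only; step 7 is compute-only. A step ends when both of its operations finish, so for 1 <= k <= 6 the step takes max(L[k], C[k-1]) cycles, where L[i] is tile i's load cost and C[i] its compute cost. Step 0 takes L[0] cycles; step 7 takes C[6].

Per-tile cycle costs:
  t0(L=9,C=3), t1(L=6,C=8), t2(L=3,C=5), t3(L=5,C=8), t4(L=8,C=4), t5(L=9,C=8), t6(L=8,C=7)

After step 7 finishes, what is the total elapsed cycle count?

k=0 load=t0/9c comp=- wait=9 total=9
k=1 load=t1/6c comp=t0/3c wait=6 total=15
k=2 load=t2/3c comp=t1/8c wait=8 total=23
k=3 load=t3/5c comp=t2/5c wait=5 total=28
k=4 load=t4/8c comp=t3/8c wait=8 total=36
k=5 load=t5/9c comp=t4/4c wait=9 total=45
k=6 load=t6/8c comp=t5/8c wait=8 total=53
k=7 load=- comp=t6/7c wait=7 total=60

end_cycle[7] = 60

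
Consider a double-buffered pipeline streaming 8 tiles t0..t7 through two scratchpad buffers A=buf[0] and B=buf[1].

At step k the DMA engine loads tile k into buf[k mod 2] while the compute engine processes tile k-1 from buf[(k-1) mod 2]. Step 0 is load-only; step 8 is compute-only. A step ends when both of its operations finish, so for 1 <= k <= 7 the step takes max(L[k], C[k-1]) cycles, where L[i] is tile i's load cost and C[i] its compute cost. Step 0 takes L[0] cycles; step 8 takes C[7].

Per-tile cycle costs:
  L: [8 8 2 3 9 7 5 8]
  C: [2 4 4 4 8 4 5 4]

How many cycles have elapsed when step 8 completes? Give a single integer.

end_cycle[8] = 58

step 0: L[0]=8 → dur=8, Σ=8 | A=load:t0 B=idle [load-only]
step 1: L[1]=8 C[0]=2 → dur=8, Σ=16 | A=compute:t0 B=load:t1 [load-bound]
step 2: L[2]=2 C[1]=4 → dur=4, Σ=20 | A=load:t2 B=compute:t1 [compute-bound]
step 3: L[3]=3 C[2]=4 → dur=4, Σ=24 | A=compute:t2 B=load:t3 [compute-bound]
step 4: L[4]=9 C[3]=4 → dur=9, Σ=33 | A=load:t4 B=compute:t3 [load-bound]
step 5: L[5]=7 C[4]=8 → dur=8, Σ=41 | A=compute:t4 B=load:t5 [compute-bound]
step 6: L[6]=5 C[5]=4 → dur=5, Σ=46 | A=load:t6 B=compute:t5 [load-bound]
step 7: L[7]=8 C[6]=5 → dur=8, Σ=54 | A=compute:t6 B=load:t7 [load-bound]
step 8: C[7]=4 → dur=4, Σ=58 | A=idle B=compute:t7 [compute-only]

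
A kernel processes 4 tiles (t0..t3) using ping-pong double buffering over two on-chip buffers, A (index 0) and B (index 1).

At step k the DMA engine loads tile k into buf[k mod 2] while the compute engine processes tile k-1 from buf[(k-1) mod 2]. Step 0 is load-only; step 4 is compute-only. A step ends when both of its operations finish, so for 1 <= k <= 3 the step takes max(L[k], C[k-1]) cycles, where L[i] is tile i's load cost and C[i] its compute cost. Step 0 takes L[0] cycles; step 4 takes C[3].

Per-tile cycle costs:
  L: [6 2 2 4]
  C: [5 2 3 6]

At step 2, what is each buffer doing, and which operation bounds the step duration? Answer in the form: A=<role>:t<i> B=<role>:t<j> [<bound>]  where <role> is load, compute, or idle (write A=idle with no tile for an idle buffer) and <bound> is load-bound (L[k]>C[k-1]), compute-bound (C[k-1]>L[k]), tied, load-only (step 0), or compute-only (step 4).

  0. 6=6c; end=6; A:t0 B:-
  1. max(2,5)=5c; end=11; A:t0 B:t1
  2. max(2,2)=2c; end=13; A:t2 B:t1
  3. max(4,3)=4c; end=17; A:t2 B:t3
  4. 6=6c; end=23; A:t2 B:t3

step 2: A=load:t2 B=compute:t1 [tied]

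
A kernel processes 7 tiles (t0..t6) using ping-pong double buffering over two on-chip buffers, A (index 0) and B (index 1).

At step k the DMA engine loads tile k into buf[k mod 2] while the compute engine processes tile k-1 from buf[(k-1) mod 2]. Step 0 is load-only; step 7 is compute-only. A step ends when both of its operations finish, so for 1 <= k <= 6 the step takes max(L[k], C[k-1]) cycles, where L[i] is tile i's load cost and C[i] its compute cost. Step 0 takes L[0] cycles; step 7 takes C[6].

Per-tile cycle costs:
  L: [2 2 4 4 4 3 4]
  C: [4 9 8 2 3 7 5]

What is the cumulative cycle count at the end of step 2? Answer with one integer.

end_cycle[2] = 15

step 0: L[0]=2 → dur=2, Σ=2 | A=load:t0 B=idle [load-only]
step 1: L[1]=2 C[0]=4 → dur=4, Σ=6 | A=compute:t0 B=load:t1 [compute-bound]
step 2: L[2]=4 C[1]=9 → dur=9, Σ=15 | A=load:t2 B=compute:t1 [compute-bound]
step 3: L[3]=4 C[2]=8 → dur=8, Σ=23 | A=compute:t2 B=load:t3 [compute-bound]
step 4: L[4]=4 C[3]=2 → dur=4, Σ=27 | A=load:t4 B=compute:t3 [load-bound]
step 5: L[5]=3 C[4]=3 → dur=3, Σ=30 | A=compute:t4 B=load:t5 [tied]
step 6: L[6]=4 C[5]=7 → dur=7, Σ=37 | A=load:t6 B=compute:t5 [compute-bound]
step 7: C[6]=5 → dur=5, Σ=42 | A=compute:t6 B=idle [compute-only]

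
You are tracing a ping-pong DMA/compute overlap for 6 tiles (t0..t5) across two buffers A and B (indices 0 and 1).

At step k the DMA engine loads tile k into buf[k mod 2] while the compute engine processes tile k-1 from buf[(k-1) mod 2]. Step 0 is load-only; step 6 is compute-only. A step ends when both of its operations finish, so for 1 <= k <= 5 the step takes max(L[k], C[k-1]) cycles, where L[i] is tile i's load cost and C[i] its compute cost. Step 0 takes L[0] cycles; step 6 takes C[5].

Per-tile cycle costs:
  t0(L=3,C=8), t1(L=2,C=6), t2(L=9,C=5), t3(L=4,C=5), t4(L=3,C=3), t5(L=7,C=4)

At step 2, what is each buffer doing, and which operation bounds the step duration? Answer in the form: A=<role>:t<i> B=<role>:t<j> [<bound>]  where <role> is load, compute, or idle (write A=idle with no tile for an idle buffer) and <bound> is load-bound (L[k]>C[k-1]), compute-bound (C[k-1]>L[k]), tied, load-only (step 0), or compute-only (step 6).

step 2: A=load:t2 B=compute:t1 [load-bound]

[0] DMA t0→A (3c) ∥ CU idle ⇒ 3c, clock 3
[1] DMA t1→B (2c) ∥ CU A:t0 (8c) ⇒ 8c, clock 11
[2] DMA t2→A (9c) ∥ CU B:t1 (6c) ⇒ 9c, clock 20
[3] DMA t3→B (4c) ∥ CU A:t2 (5c) ⇒ 5c, clock 25
[4] DMA t4→A (3c) ∥ CU B:t3 (5c) ⇒ 5c, clock 30
[5] DMA t5→B (7c) ∥ CU A:t4 (3c) ⇒ 7c, clock 37
[6] DMA idle ∥ CU B:t5 (4c) ⇒ 4c, clock 41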